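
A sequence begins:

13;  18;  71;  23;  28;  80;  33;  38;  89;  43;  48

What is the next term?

98

Reading positions in blocks of 3 reveals the pattern AAB — 2 tracks woven together.
Stream A is 13, 18, 23, 28, 33, 38, 43, 48, which is linear: a_n = 8 + 5·n.
Stream B is 71, 80, 89, which is adding 9 each time.
The 12th slot belongs to stream B; its 4th term is 98.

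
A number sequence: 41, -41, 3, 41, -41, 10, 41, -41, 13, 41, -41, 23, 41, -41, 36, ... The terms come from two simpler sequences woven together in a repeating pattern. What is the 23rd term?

Positions follow the repeating pattern AAB; grouping by letter gives 2 tracks.
Track A: 41, -41, 41, -41, 41, -41, 41, -41, 41, -41 — oscillating between 41 and -41.
Track B: 3, 10, 13, 23, 36 — Fibonacci-style (each term is the sum of the two before it).
Term 23 comes from track A (its 16th entry): -41.

-41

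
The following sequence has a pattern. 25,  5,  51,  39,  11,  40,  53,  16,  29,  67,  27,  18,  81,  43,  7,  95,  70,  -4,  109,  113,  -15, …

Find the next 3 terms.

Read the sequence 3 terms at a time; column i is its own pattern.
Track A = 25, 39, 53, 67, 81, 95, 109: linear: a_n = 11 + 14·n.
Track B = 5, 11, 16, 27, 43, 70, 113: a Fibonacci-like recurrence a_n = a_{n-1} + a_{n-2}.
Track C = 51, 40, 29, 18, 7, -4, -15: linear: a_n = 62 − 11·n.
The 22nd slot belongs to track A; its 8th term is 123.
The 23rd slot belongs to track B; its 8th term is 183.
The 24th slot belongs to track C; its 8th term is -26.

123, 183, -26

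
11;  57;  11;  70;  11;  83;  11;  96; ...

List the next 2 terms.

Odd-indexed and even-indexed terms follow separate rules.
Track A: 11, 11, 11, 11 (the constant sequence 11).
Track B: 57, 70, 83, 96 (adding 13 each time).
Position 9 → track A, term 5 = 11.
Position 10 → track B, term 5 = 109.

11, 109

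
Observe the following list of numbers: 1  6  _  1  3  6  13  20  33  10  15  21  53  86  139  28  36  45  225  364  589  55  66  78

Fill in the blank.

7

Reading positions in blocks of 6 reveals the pattern AAABBB — 2 tracks woven together.
Track A: 1, 6, ?, 13, 20, 33, 53, 86, 139, 225, 364, 589 (a Fibonacci-like recurrence a_n = a_{n-1} + a_{n-2}).
Track B: 1, 3, 6, 10, 15, 21, 28, 36, 45, 55, 66, 78 (the triangular numbers T_1, T_2, …).
Track A's pattern makes the blank 7.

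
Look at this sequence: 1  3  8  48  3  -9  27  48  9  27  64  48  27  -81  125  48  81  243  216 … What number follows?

48

Split by position mod 4: positions 1, 5, 9, … form one track, and each other residue class forms its own.
Track A: 1, 3, 9, 27, 81. Powers 3^0, 3^1, 3^2, ….
Track B: 3, -9, 27, -81, 243. Geometric with ratio -3.
Track C: 8, 27, 64, 125, 216. Consecutive cubes n³ from n = 2.
Track D: 48, 48, 48, 48. Always 48.
Term 20 comes from track D (its 5th entry): 48.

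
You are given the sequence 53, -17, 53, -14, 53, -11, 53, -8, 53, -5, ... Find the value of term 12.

-2

Odd-indexed and even-indexed terms follow separate rules.
Track A = 53, 53, 53, 53, 53: the constant sequence 53.
Track B = -17, -14, -11, -8, -5: arithmetic with common difference +3.
Position 12 → track B, term 6 = -2.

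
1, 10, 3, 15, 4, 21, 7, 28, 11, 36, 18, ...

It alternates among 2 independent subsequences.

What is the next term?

45

The terms cycle through 2 interleaved subsequences.
Track A is 1, 3, 4, 7, 11, 18, which is Fibonacci-style (each term is the sum of the two before it).
Track B is 10, 15, 21, 28, 36, which is triangular numbers n(n+1)/2 for n = 4, 5, ….
Term 12 comes from track B (its 6th entry): 45.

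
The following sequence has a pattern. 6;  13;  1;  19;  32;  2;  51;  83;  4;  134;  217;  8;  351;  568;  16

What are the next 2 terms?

919, 1487

Positions follow the repeating pattern AAB; grouping by letter gives 2 tracks.
Subsequence A is 6, 13, 19, 32, 51, 83, 134, 217, 351, 568, which is each term equals the sum of the previous two.
Subsequence B is 1, 2, 4, 8, 16, which is powers 2^0, 2^1, 2^2, ….
The 16th slot belongs to subsequence A; its 11th term is 919.
Position 17 falls in subsequence A as its term 12, giving 1487.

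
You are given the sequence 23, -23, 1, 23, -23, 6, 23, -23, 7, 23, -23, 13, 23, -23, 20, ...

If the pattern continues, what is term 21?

Positions follow the repeating pattern AAB; grouping by letter gives 2 tracks.
Stream A: 23, -23, 23, -23, 23, -23, 23, -23, 23, -23. The oscillation 23·(−1)^(n+1).
Stream B: 1, 6, 7, 13, 20. Each term equals the sum of the previous two.
Term 21 comes from stream B (its 7th entry): 53.

53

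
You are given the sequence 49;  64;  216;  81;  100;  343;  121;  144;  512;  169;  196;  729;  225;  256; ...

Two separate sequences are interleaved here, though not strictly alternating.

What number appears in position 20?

400

Reading positions in blocks of 3 reveals the pattern AAB — 2 tracks woven together.
Track A: 49, 64, 81, 100, 121, 144, 169, 196, 225, 256 — consecutive squares n² from n = 7.
Track B: 216, 343, 512, 729 — perfect cubes starting at 6³.
Position 20 → track A, term 14 = 400.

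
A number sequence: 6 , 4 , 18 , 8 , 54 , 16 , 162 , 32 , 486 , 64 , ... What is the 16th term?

The terms cycle through 2 interleaved subsequences.
Subsequence A: 6, 18, 54, 162, 486 (geometric, ×3 each step).
Subsequence B: 4, 8, 16, 32, 64 (successive powers of 2).
Position 16 falls in subsequence B as its term 8, giving 512.

512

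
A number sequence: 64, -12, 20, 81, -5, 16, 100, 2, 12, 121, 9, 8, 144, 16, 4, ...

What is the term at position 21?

Read the sequence 3 terms at a time; column i is its own pattern.
Subsequence A is 64, 81, 100, 121, 144, which is the squares 8², 9², 10², ….
Subsequence B is -12, -5, 2, 9, 16, which is arithmetic with common difference +7.
Subsequence C is 20, 16, 12, 8, 4, which is linear: a_n = 24 − 4·n.
The 21st slot belongs to subsequence C; its 7th term is -4.

-4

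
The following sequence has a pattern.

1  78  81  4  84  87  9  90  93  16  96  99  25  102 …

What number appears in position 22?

Reading positions in blocks of 3 reveals the pattern ABB — 2 tracks woven together.
Stream A is 1, 4, 9, 16, 25, which is perfect squares starting at 1².
Stream B is 78, 81, 84, 87, 90, 93, 96, 99, 102, which is adding 3 each time.
Term 22 comes from stream A (its 8th entry): 64.

64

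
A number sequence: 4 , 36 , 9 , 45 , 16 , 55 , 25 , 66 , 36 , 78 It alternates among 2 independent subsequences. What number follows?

The terms cycle through 2 interleaved subsequences.
Track A = 4, 9, 16, 25, 36: consecutive squares n² from n = 2.
Track B = 36, 45, 55, 66, 78: triangular numbers n(n+1)/2 for n = 8, 9, ….
Position 11 → track A, term 6 = 49.

49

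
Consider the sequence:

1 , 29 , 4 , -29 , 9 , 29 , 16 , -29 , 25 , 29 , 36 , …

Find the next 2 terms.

-29, 49

Split by position mod 2 into 2 tracks.
Track A: 1, 4, 9, 16, 25, 36 — the squares 1², 2², 3², ….
Track B: 29, -29, 29, -29, 29 — oscillating between 29 and -29.
Position 12 → track B, term 6 = -29.
Position 13 falls in track A as its term 7, giving 49.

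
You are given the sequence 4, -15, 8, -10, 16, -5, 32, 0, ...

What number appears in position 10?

The terms cycle through 2 interleaved subsequences.
Subsequence A is 4, 8, 16, 32, which is powers of 2.
Subsequence B is -15, -10, -5, 0, which is adding 5 each time.
The 10th slot belongs to subsequence B; its 5th term is 5.

5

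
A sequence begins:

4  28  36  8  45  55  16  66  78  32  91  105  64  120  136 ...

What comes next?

128

The slot pattern repeats as ABB (period 3), so there are 2 interleaved tracks.
Stream A: 4, 8, 16, 32, 64 — powers 2^2, 2^3, 2^4, ….
Stream B: 28, 36, 45, 55, 66, 78, 91, 105, 120, 136 — the triangular numbers T_7, T_8, ….
Term 16 comes from stream A (its 6th entry): 128.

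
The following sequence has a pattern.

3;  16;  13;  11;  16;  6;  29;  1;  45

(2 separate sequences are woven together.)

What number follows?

-4

Odd-indexed and even-indexed terms follow separate rules.
Track A is 3, 13, 16, 29, 45, which is each term equals the sum of the previous two.
Track B is 16, 11, 6, 1, which is arithmetic with common difference −5.
Term 10 comes from track B (its 5th entry): -4.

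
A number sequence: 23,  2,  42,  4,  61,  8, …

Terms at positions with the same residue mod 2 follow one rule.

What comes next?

80

Taking every 2nd term gives 2 separate tracks.
Stream A: 23, 42, 61 — arithmetic, step +19.
Stream B: 2, 4, 8 — powers 2^1, 2^2, 2^3, ….
Term 7 comes from stream A (its 4th entry): 80.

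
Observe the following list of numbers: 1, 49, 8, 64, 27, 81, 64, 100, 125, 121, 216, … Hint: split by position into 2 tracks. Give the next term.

144

Split by position mod 2 into 2 tracks.
Subsequence A: 1, 8, 27, 64, 125, 216 — perfect cubes starting at 1³.
Subsequence B: 49, 64, 81, 100, 121 — perfect squares starting at 7².
Position 12 falls in subsequence B as its term 6, giving 144.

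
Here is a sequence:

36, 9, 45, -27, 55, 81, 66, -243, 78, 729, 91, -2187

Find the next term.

The terms cycle through 2 interleaved subsequences.
Track A = 36, 45, 55, 66, 78, 91: triangular numbers n(n+1)/2 for n = 8, 9, ….
Track B = 9, -27, 81, -243, 729, -2187: geometric with ratio -3.
Term 13 comes from track A (its 7th entry): 105.

105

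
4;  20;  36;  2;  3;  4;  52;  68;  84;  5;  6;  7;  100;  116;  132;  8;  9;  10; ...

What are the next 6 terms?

148, 164, 180, 11, 12, 13

Reading positions in blocks of 6 reveals the pattern AAABBB — 2 tracks woven together.
Stream A: 4, 20, 36, 52, 68, 84, 100, 116, 132 (arithmetic, step +16).
Stream B: 2, 3, 4, 5, 6, 7, 8, 9, 10 (linear: a_n = 1 + n).
Position 19 → stream A, term 10 = 148.
Position 20 → stream A, term 11 = 164.
Term 21 comes from stream A (its 12th entry): 180.
Position 22 falls in stream B as its term 10, giving 11.
Position 23 falls in stream B as its term 11, giving 12.
Term 24 comes from stream B (its 12th entry): 13.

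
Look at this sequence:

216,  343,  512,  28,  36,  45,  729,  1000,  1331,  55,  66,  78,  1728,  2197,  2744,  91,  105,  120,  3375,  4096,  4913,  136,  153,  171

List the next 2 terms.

Reading positions in blocks of 6 reveals the pattern AAABBB — 2 tracks woven together.
Subsequence A = 216, 343, 512, 729, 1000, 1331, 1728, 2197, 2744, 3375, 4096, 4913: the cubes 6³, 7³, 8³, ….
Subsequence B = 28, 36, 45, 55, 66, 78, 91, 105, 120, 136, 153, 171: the triangular numbers T_7, T_8, ….
The 25th slot belongs to subsequence A; its 13th term is 5832.
The 26th slot belongs to subsequence A; its 14th term is 6859.

5832, 6859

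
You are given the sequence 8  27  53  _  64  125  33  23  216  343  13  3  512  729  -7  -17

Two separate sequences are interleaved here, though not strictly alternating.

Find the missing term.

The slot pattern repeats as AABB (period 4), so there are 2 interleaved tracks.
Track A: 8, 27, 64, 125, 216, 343, 512, 729. The cubes 2³, 3³, 4³, ….
Track B: 53, ?, 33, 23, 13, 3, -7, -17. Arithmetic with common difference −10.
Filling track B at index 2 by its rule yields 43.

43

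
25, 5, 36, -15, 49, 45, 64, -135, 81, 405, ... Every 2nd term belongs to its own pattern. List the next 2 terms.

Split by position mod 2 into 2 tracks.
Track A = 25, 36, 49, 64, 81: consecutive squares n² from n = 5.
Track B = 5, -15, 45, -135, 405: multiplying by -3 each time.
Term 11 comes from track A (its 6th entry): 100.
Position 12 → track B, term 6 = -1215.

100, -1215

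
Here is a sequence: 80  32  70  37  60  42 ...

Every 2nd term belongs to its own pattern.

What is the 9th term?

40

The terms cycle through 2 interleaved subsequences.
Subsequence A: 80, 70, 60. Subtracting 10 each time.
Subsequence B: 32, 37, 42. Arithmetic with common difference +5.
Position 9 → subsequence A, term 5 = 40.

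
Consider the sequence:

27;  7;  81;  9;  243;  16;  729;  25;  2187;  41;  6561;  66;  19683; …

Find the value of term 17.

177147

Positions 1, 3, 5, … form one subsequence and positions 2, 4, 6, … form another.
Track A: 27, 81, 243, 729, 2187, 6561, 19683 — powers of 3.
Track B: 7, 9, 16, 25, 41, 66 — Fibonacci-style (each term is the sum of the two before it).
Term 17 comes from track A (its 9th entry): 177147.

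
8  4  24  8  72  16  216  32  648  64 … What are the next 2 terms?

Odd-indexed and even-indexed terms follow separate rules.
Subsequence A: 8, 24, 72, 216, 648 (multiplying by 3 each time).
Subsequence B: 4, 8, 16, 32, 64 (powers 2^2, 2^3, 2^4, …).
Term 11 comes from subsequence A (its 6th entry): 1944.
Position 12 → subsequence B, term 6 = 128.

1944, 128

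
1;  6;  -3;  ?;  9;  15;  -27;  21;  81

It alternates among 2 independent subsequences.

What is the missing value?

Taking every 2nd term gives 2 separate tracks.
Track A: 1, -3, 9, -27, 81. A geometric progression (common ratio -3).
Track B: 6, ?, 15, 21. The triangular numbers T_3, T_4, ….
The gap is track B's term 2; the rule gives 10.

10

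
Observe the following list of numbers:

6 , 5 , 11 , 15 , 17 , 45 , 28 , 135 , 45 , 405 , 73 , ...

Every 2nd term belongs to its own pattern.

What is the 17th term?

309

The terms cycle through 2 interleaved subsequences.
Track A: 6, 11, 17, 28, 45, 73. Each term equals the sum of the previous two.
Track B: 5, 15, 45, 135, 405. Geometric, ×3 each step.
Position 17 falls in track A as its term 9, giving 309.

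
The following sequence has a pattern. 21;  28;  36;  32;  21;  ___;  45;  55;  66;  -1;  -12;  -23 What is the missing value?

10

The slot pattern repeats as AAABBB (period 6), so there are 2 interleaved tracks.
Stream A: 21, 28, 36, 45, 55, 66 (the triangular numbers T_6, T_7, …).
Stream B: 32, 21, ?, -1, -12, -23 (arithmetic, step −11).
Stream B's pattern makes the blank 10.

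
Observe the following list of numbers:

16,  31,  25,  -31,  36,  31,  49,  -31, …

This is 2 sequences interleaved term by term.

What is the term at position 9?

64

Positions 1, 3, 5, … form one subsequence and positions 2, 4, 6, … form another.
Stream A: 16, 25, 36, 49 (perfect squares starting at 4²).
Stream B: 31, -31, 31, -31 (alternating ±31).
The 9th slot belongs to stream A; its 5th term is 64.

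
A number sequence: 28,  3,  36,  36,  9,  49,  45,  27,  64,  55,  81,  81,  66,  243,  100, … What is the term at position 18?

Taking every 3rd term gives 3 separate tracks.
Subsequence A is 28, 36, 45, 55, 66, which is triangular numbers starting at T_7.
Subsequence B is 3, 9, 27, 81, 243, which is powers 3^1, 3^2, 3^3, ….
Subsequence C is 36, 49, 64, 81, 100, which is consecutive squares n² from n = 6.
Position 18 → subsequence C, term 6 = 121.

121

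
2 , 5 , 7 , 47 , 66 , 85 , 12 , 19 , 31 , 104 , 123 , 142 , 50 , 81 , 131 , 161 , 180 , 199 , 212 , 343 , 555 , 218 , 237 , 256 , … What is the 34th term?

The slot pattern repeats as AAABBB (period 6), so there are 2 interleaved tracks.
Track A = 2, 5, 7, 12, 19, 31, 50, 81, 131, 212, 343, 555: each term equals the sum of the previous two.
Track B = 47, 66, 85, 104, 123, 142, 161, 180, 199, 218, 237, 256: adding 19 each time.
Position 34 falls in track B as its term 16, giving 332.

332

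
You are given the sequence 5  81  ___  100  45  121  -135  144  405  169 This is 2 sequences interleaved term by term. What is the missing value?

Split by position mod 2 into 2 tracks.
Track A = 5, ?, 45, -135, 405: a geometric progression (common ratio -3).
Track B = 81, 100, 121, 144, 169: consecutive squares n² from n = 9.
The gap is track A's term 2; the rule gives -15.

-15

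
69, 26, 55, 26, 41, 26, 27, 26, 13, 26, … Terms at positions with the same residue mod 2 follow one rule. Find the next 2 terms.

Taking every 2nd term gives 2 separate tracks.
Stream A: 69, 55, 41, 27, 13 — subtracting 14 each time.
Stream B: 26, 26, 26, 26, 26 — always 26.
Position 11 → stream A, term 6 = -1.
Position 12 falls in stream B as its term 6, giving 26.

-1, 26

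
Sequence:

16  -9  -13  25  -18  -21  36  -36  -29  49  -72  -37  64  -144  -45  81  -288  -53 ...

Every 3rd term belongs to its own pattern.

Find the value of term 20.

-576

Taking every 3rd term gives 3 separate tracks.
Track A: 16, 25, 36, 49, 64, 81 — perfect squares starting at 4².
Track B: -9, -18, -36, -72, -144, -288 — geometric, ×2 each step.
Track C: -13, -21, -29, -37, -45, -53 — arithmetic with common difference −8.
Position 20 → track B, term 7 = -576.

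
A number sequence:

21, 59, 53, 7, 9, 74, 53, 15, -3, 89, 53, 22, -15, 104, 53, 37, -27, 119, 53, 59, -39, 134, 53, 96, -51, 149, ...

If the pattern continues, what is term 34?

Split by position mod 4 into 4 tracks.
Stream A: 21, 9, -3, -15, -27, -39, -51. Arithmetic, step −12.
Stream B: 59, 74, 89, 104, 119, 134, 149. Linear: a_n = 44 + 15·n.
Stream C: 53, 53, 53, 53, 53, 53. Constant 53.
Stream D: 7, 15, 22, 37, 59, 96. Fibonacci-style (each term is the sum of the two before it).
The 34th slot belongs to stream B; its 9th term is 179.

179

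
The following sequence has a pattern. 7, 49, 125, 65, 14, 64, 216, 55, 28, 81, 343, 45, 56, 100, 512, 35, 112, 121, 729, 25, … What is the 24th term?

15

Split by position mod 4 into 4 tracks.
Track A: 7, 14, 28, 56, 112. Geometric, ×2 each step.
Track B: 49, 64, 81, 100, 121. Consecutive squares n² from n = 7.
Track C: 125, 216, 343, 512, 729. The cubes 5³, 6³, 7³, ….
Track D: 65, 55, 45, 35, 25. Subtracting 10 each time.
Position 24 → track D, term 6 = 15.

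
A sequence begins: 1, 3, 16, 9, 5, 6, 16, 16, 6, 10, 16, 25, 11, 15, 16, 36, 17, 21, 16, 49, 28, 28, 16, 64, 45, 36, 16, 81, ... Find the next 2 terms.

73, 45

The terms cycle through 4 interleaved subsequences.
Track A: 1, 5, 6, 11, 17, 28, 45. Fibonacci-style (each term is the sum of the two before it).
Track B: 3, 6, 10, 15, 21, 28, 36. The triangular numbers T_2, T_3, ….
Track C: 16, 16, 16, 16, 16, 16, 16. Constant 16.
Track D: 9, 16, 25, 36, 49, 64, 81. Perfect squares starting at 3².
Term 29 comes from track A (its 8th entry): 73.
The 30th slot belongs to track B; its 8th term is 45.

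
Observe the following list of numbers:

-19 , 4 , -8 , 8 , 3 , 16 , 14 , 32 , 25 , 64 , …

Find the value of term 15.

Split by position mod 2 into 2 tracks.
Track A: -19, -8, 3, 14, 25 — arithmetic with common difference +11.
Track B: 4, 8, 16, 32, 64 — successive powers of 2.
Position 15 → track A, term 8 = 58.

58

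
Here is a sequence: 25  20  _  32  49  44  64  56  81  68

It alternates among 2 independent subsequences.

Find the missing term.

Odd-indexed and even-indexed terms follow separate rules.
Track A: 25, ?, 49, 64, 81. Perfect squares starting at 5².
Track B: 20, 32, 44, 56, 68. Arithmetic, step +12.
The gap is track A's term 2; the rule gives 36.

36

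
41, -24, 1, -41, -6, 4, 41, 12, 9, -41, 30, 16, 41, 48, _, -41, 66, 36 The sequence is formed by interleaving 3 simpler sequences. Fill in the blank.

The terms cycle through 3 interleaved subsequences.
Track A: 41, -41, 41, -41, 41, -41 (alternating ±41).
Track B: -24, -6, 12, 30, 48, 66 (arithmetic, step +18).
Track C: 1, 4, 9, 16, ?, 36 (consecutive squares n² from n = 1).
Track C's pattern makes the blank 25.

25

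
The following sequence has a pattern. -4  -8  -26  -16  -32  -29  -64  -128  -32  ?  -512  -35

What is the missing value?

-256

The slot pattern repeats as AAB (period 3), so there are 2 interleaved tracks.
Stream A: -4, -8, -16, -32, -64, -128, ?, -512 — a geometric progression (common ratio 2).
Stream B: -26, -29, -32, -35 — arithmetic, step −3.
Filling stream A at index 7 by its rule yields -256.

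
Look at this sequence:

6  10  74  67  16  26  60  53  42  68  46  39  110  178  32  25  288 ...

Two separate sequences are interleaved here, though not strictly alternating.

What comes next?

The slot pattern repeats as AABB (period 4), so there are 2 interleaved tracks.
Track A: 6, 10, 16, 26, 42, 68, 110, 178, 288. Each term equals the sum of the previous two.
Track B: 74, 67, 60, 53, 46, 39, 32, 25. Arithmetic, step −7.
Position 18 falls in track A as its term 10, giving 466.

466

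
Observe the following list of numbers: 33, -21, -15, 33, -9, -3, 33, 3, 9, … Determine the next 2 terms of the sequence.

Reading positions in blocks of 3 reveals the pattern ABB — 2 tracks woven together.
Track A: 33, 33, 33. Always 33.
Track B: -21, -15, -9, -3, 3, 9. Linear: a_n = -27 + 6·n.
Position 10 falls in track A as its term 4, giving 33.
The 11th slot belongs to track B; its 7th term is 15.

33, 15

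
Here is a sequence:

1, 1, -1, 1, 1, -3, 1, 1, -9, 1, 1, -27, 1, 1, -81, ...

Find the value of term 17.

Reading positions in blocks of 3 reveals the pattern AAB — 2 tracks woven together.
Stream A = 1, 1, 1, 1, 1, 1, 1, 1, 1, 1: always 1.
Stream B = -1, -3, -9, -27, -81: multiplying by 3 each time.
Position 17 → stream A, term 12 = 1.

1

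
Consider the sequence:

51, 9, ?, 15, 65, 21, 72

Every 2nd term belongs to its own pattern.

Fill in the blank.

Odd-indexed and even-indexed terms follow separate rules.
Stream A: 51, ?, 65, 72 — arithmetic, step +7.
Stream B: 9, 15, 21 — linear: a_n = 3 + 6·n.
The gap is stream A's term 2; the rule gives 58.

58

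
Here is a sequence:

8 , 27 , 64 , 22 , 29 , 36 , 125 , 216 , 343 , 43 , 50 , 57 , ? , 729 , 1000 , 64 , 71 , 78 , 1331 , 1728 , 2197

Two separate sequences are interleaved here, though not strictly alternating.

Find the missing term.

Reading positions in blocks of 6 reveals the pattern AAABBB — 2 tracks woven together.
Track A: 8, 27, 64, 125, 216, 343, ?, 729, 1000, 1331, 1728, 2197 (consecutive cubes n³ from n = 2).
Track B: 22, 29, 36, 43, 50, 57, 64, 71, 78 (linear: a_n = 15 + 7·n).
So the missing entry in track A is 512.

512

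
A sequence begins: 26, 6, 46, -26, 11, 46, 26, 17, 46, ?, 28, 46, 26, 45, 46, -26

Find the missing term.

Split by position mod 3 into 3 tracks.
Track A: 26, -26, 26, ?, 26, -26. Alternating ±26.
Track B: 6, 11, 17, 28, 45. Fibonacci-style (each term is the sum of the two before it).
Track C: 46, 46, 46, 46, 46. The constant sequence 46.
Filling track A at index 4 by its rule yields -26.

-26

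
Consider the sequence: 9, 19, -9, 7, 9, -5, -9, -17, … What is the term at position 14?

-53

The terms cycle through 2 interleaved subsequences.
Subsequence A: 9, -9, 9, -9. Alternating ±9.
Subsequence B: 19, 7, -5, -17. Arithmetic, step −12.
Position 14 falls in subsequence B as its term 7, giving -53.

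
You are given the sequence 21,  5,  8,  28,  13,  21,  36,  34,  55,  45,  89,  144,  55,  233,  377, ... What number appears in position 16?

66

The slot pattern repeats as ABB (period 3), so there are 2 interleaved tracks.
Track A: 21, 28, 36, 45, 55 — triangular numbers starting at T_6.
Track B: 5, 8, 13, 21, 34, 55, 89, 144, 233, 377 — each term equals the sum of the previous two.
Position 16 falls in track A as its term 6, giving 66.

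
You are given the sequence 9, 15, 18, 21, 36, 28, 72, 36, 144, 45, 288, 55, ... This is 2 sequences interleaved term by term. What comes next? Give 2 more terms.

Positions 1, 3, 5, … form one subsequence and positions 2, 4, 6, … form another.
Subsequence A: 9, 18, 36, 72, 144, 288 (multiplying by 2 each time).
Subsequence B: 15, 21, 28, 36, 45, 55 (triangular numbers n(n+1)/2 for n = 5, 6, …).
Term 13 comes from subsequence A (its 7th entry): 576.
Position 14 → subsequence B, term 7 = 66.

576, 66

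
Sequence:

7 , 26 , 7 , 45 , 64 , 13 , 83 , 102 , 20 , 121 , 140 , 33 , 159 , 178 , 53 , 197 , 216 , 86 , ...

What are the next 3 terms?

Reading positions in blocks of 3 reveals the pattern AAB — 2 tracks woven together.
Track A: 7, 26, 45, 64, 83, 102, 121, 140, 159, 178, 197, 216. Arithmetic with common difference +19.
Track B: 7, 13, 20, 33, 53, 86. A Fibonacci-like recurrence a_n = a_{n-1} + a_{n-2}.
Position 19 falls in track A as its term 13, giving 235.
The 20th slot belongs to track A; its 14th term is 254.
Term 21 comes from track B (its 7th entry): 139.

235, 254, 139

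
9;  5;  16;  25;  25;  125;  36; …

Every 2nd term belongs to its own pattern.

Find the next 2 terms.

Odd-indexed and even-indexed terms follow separate rules.
Track A: 9, 16, 25, 36 (consecutive squares n² from n = 3).
Track B: 5, 25, 125 (successive powers of 5).
Term 8 comes from track B (its 4th entry): 625.
The 9th slot belongs to track A; its 5th term is 49.

625, 49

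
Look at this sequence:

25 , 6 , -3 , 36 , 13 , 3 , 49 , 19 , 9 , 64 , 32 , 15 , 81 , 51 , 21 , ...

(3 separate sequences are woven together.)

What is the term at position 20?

134

Split by position mod 3: positions 1, 4, 7, … form one track, and each other residue class forms its own.
Track A: 25, 36, 49, 64, 81 — the squares 5², 6², 7², ….
Track B: 6, 13, 19, 32, 51 — a Fibonacci-like recurrence a_n = a_{n-1} + a_{n-2}.
Track C: -3, 3, 9, 15, 21 — adding 6 each time.
Position 20 falls in track B as its term 7, giving 134.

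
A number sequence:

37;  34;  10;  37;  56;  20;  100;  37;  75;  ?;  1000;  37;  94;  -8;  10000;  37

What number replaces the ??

Taking every 4th term gives 4 separate tracks.
Stream A: 37, 56, 75, 94 (arithmetic with common difference +19).
Stream B: 34, 20, ?, -8 (arithmetic with common difference −14).
Stream C: 10, 100, 1000, 10000 (powers 10^1, 10^2, 10^3, …).
Stream D: 37, 37, 37, 37 (constant 37).
Filling stream B at index 3 by its rule yields 6.

6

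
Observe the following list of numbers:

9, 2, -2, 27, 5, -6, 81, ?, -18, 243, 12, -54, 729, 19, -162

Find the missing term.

Split by position mod 3: positions 1, 4, 7, … form one track, and each other residue class forms its own.
Subsequence A: 9, 27, 81, 243, 729 — powers of 3.
Subsequence B: 2, 5, ?, 12, 19 — each term equals the sum of the previous two.
Subsequence C: -2, -6, -18, -54, -162 — geometric with ratio 3.
The gap is subsequence B's term 3; the rule gives 7.

7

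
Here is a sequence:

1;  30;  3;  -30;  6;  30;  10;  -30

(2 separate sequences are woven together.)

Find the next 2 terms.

15, 30

Positions 1, 3, 5, … form one subsequence and positions 2, 4, 6, … form another.
Stream A: 1, 3, 6, 10. The triangular numbers T_1, T_2, ….
Stream B: 30, -30, 30, -30. Alternating ±30.
Term 9 comes from stream A (its 5th entry): 15.
Position 10 falls in stream B as its term 5, giving 30.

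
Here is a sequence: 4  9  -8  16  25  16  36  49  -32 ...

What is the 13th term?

Positions follow the repeating pattern AAB; grouping by letter gives 2 tracks.
Stream A: 4, 9, 16, 25, 36, 49. Perfect squares starting at 2².
Stream B: -8, 16, -32. Multiplying by -2 each time.
The 13th slot belongs to stream A; its 9th term is 100.

100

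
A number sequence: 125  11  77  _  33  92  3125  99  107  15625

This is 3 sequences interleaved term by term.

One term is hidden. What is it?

625

Read the sequence 3 terms at a time; column i is its own pattern.
Track A = 125, ?, 3125, 15625: successive powers of 5.
Track B = 11, 33, 99: multiplying by 3 each time.
Track C = 77, 92, 107: arithmetic with common difference +15.
Filling track A at index 2 by its rule yields 625.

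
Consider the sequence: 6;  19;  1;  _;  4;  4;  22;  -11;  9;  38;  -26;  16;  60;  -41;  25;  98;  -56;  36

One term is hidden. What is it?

Read the sequence 3 terms at a time; column i is its own pattern.
Subsequence A is 6, ?, 22, 38, 60, 98, which is Fibonacci-style (each term is the sum of the two before it).
Subsequence B is 19, 4, -11, -26, -41, -56, which is linear: a_n = 34 − 15·n.
Subsequence C is 1, 4, 9, 16, 25, 36, which is perfect squares starting at 1².
Subsequence A's pattern makes the blank 16.

16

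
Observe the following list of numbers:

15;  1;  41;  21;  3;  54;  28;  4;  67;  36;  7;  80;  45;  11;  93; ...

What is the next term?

Taking every 3rd term gives 3 separate tracks.
Stream A is 15, 21, 28, 36, 45, which is triangular numbers n(n+1)/2 for n = 5, 6, ….
Stream B is 1, 3, 4, 7, 11, which is each term equals the sum of the previous two.
Stream C is 41, 54, 67, 80, 93, which is arithmetic with common difference +13.
Term 16 comes from stream A (its 6th entry): 55.

55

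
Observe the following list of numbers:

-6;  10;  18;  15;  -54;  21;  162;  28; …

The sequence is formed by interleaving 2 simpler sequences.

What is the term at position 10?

36

Split by position mod 2 into 2 tracks.
Subsequence A: -6, 18, -54, 162. Geometric with ratio -3.
Subsequence B: 10, 15, 21, 28. Triangular numbers n(n+1)/2 for n = 4, 5, ….
Position 10 → subsequence B, term 5 = 36.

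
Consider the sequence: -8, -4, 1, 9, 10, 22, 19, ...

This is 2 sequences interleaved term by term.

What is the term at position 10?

Taking every 2nd term gives 2 separate tracks.
Track A = -8, 1, 10, 19: adding 9 each time.
Track B = -4, 9, 22: adding 13 each time.
Position 10 falls in track B as its term 5, giving 48.

48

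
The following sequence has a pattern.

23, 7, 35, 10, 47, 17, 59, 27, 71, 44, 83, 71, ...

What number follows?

95

Taking every 2nd term gives 2 separate tracks.
Stream A: 23, 35, 47, 59, 71, 83 — arithmetic with common difference +12.
Stream B: 7, 10, 17, 27, 44, 71 — a Fibonacci-like recurrence a_n = a_{n-1} + a_{n-2}.
Term 13 comes from stream A (its 7th entry): 95.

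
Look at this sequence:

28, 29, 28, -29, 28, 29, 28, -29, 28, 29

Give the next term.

28

Split by position mod 2 into 2 tracks.
Stream A = 28, 28, 28, 28, 28: the constant sequence 28.
Stream B = 29, -29, 29, -29, 29: alternating ±29.
Term 11 comes from stream A (its 6th entry): 28.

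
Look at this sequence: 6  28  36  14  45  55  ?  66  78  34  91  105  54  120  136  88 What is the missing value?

Positions follow the repeating pattern ABB; grouping by letter gives 2 tracks.
Subsequence A = 6, 14, ?, 34, 54, 88: a Fibonacci-like recurrence a_n = a_{n-1} + a_{n-2}.
Subsequence B = 28, 36, 45, 55, 66, 78, 91, 105, 120, 136: the triangular numbers T_7, T_8, ….
The gap is subsequence A's term 3; the rule gives 20.

20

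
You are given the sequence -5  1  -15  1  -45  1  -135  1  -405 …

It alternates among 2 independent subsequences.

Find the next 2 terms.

The terms cycle through 2 interleaved subsequences.
Track A = -5, -15, -45, -135, -405: multiplying by 3 each time.
Track B = 1, 1, 1, 1: the constant sequence 1.
Position 10 falls in track B as its term 5, giving 1.
Term 11 comes from track A (its 6th entry): -1215.

1, -1215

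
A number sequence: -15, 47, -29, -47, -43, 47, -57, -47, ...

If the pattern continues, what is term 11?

Split by position mod 2 into 2 tracks.
Subsequence A is -15, -29, -43, -57, which is subtracting 14 each time.
Subsequence B is 47, -47, 47, -47, which is the oscillation 47·(−1)^(n+1).
Term 11 comes from subsequence A (its 6th entry): -85.

-85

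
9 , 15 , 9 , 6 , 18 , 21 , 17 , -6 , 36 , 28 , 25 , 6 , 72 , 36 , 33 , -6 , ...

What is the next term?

144

Split by position mod 4 into 4 tracks.
Track A: 9, 18, 36, 72. A geometric progression (common ratio 2).
Track B: 15, 21, 28, 36. Triangular numbers n(n+1)/2 for n = 5, 6, ….
Track C: 9, 17, 25, 33. Linear: a_n = 1 + 8·n.
Track D: 6, -6, 6, -6. Oscillating between 6 and -6.
Position 17 falls in track A as its term 5, giving 144.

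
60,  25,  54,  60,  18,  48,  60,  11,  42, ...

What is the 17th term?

The terms cycle through 3 interleaved subsequences.
Track A: 60, 60, 60. Constant 60.
Track B: 25, 18, 11. Arithmetic with common difference −7.
Track C: 54, 48, 42. Arithmetic, step −6.
The 17th slot belongs to track B; its 6th term is -10.

-10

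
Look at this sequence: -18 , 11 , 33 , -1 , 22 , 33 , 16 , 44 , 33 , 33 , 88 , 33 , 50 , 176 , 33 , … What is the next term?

Split by position mod 3 into 3 tracks.
Track A is -18, -1, 16, 33, 50, which is arithmetic, step +17.
Track B is 11, 22, 44, 88, 176, which is a geometric progression (common ratio 2).
Track C is 33, 33, 33, 33, 33, which is always 33.
Position 16 → track A, term 6 = 67.

67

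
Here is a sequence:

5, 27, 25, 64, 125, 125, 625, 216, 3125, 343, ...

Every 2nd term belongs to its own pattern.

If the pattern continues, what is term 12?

Split by position mod 2 into 2 tracks.
Stream A = 5, 25, 125, 625, 3125: powers of 5.
Stream B = 27, 64, 125, 216, 343: consecutive cubes n³ from n = 3.
Position 12 falls in stream B as its term 6, giving 512.

512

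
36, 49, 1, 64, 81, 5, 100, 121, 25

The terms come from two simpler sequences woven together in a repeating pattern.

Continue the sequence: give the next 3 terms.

Reading positions in blocks of 3 reveals the pattern AAB — 2 tracks woven together.
Track A: 36, 49, 64, 81, 100, 121. Perfect squares starting at 6².
Track B: 1, 5, 25. Geometric with ratio 5.
Position 10 → track A, term 7 = 144.
Position 11 → track A, term 8 = 169.
Term 12 comes from track B (its 4th entry): 125.

144, 169, 125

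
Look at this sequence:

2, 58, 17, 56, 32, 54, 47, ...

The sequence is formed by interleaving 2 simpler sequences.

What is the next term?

52

Positions 1, 3, 5, … form one subsequence and positions 2, 4, 6, … form another.
Track A: 2, 17, 32, 47 — arithmetic with common difference +15.
Track B: 58, 56, 54 — linear: a_n = 60 − 2·n.
The 8th slot belongs to track B; its 4th term is 52.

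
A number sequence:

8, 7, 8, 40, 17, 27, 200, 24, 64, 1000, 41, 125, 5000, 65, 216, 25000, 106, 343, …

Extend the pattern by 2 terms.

125000, 171

Split by position mod 3: positions 1, 4, 7, … form one track, and each other residue class forms its own.
Track A is 8, 40, 200, 1000, 5000, 25000, which is multiplying by 5 each time.
Track B is 7, 17, 24, 41, 65, 106, which is Fibonacci-style (each term is the sum of the two before it).
Track C is 8, 27, 64, 125, 216, 343, which is consecutive cubes n³ from n = 2.
The 19th slot belongs to track A; its 7th term is 125000.
Position 20 → track B, term 7 = 171.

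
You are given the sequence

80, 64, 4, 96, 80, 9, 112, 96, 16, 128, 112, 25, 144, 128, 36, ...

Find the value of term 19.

Read the sequence 3 terms at a time; column i is its own pattern.
Track A = 80, 96, 112, 128, 144: linear: a_n = 64 + 16·n.
Track B = 64, 80, 96, 112, 128: arithmetic with common difference +16.
Track C = 4, 9, 16, 25, 36: perfect squares starting at 2².
Position 19 → track A, term 7 = 176.

176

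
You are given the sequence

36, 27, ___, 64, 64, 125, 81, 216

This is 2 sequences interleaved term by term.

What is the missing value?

Odd-indexed and even-indexed terms follow separate rules.
Track A: 36, ?, 64, 81 (the squares 6², 7², 8², …).
Track B: 27, 64, 125, 216 (perfect cubes starting at 3³).
So the missing entry in track A is 49.

49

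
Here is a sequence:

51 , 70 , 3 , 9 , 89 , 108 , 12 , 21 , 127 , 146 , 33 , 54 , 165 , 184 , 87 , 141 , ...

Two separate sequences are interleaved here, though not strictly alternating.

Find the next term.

Positions follow the repeating pattern AABB; grouping by letter gives 2 tracks.
Stream A: 51, 70, 89, 108, 127, 146, 165, 184. Linear: a_n = 32 + 19·n.
Stream B: 3, 9, 12, 21, 33, 54, 87, 141. Each term equals the sum of the previous two.
Position 17 falls in stream A as its term 9, giving 203.

203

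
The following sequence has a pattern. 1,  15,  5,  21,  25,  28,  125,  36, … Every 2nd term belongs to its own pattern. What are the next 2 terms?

Odd-indexed and even-indexed terms follow separate rules.
Stream A: 1, 5, 25, 125 (powers 5^0, 5^1, 5^2, …).
Stream B: 15, 21, 28, 36 (triangular numbers starting at T_5).
The 9th slot belongs to stream A; its 5th term is 625.
Term 10 comes from stream B (its 5th entry): 45.

625, 45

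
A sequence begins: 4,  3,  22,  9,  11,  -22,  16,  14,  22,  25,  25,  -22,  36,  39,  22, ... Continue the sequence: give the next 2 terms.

49, 64

Taking every 3rd term gives 3 separate tracks.
Subsequence A is 4, 9, 16, 25, 36, which is the squares 2², 3², 4², ….
Subsequence B is 3, 11, 14, 25, 39, which is Fibonacci-style (each term is the sum of the two before it).
Subsequence C is 22, -22, 22, -22, 22, which is alternating ±22.
Position 16 → subsequence A, term 6 = 49.
Term 17 comes from subsequence B (its 6th entry): 64.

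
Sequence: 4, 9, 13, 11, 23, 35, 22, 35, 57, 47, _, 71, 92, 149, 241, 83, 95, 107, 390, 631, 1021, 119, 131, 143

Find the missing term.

Positions follow the repeating pattern AAABBB; grouping by letter gives 2 tracks.
Stream A: 4, 9, 13, 22, 35, 57, 92, 149, 241, 390, 631, 1021 — each term equals the sum of the previous two.
Stream B: 11, 23, 35, 47, ?, 71, 83, 95, 107, 119, 131, 143 — linear: a_n = -1 + 12·n.
So the missing entry in stream B is 59.

59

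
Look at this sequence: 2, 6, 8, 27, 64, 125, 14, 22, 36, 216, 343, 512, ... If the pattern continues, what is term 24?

2744

Reading positions in blocks of 6 reveals the pattern AAABBB — 2 tracks woven together.
Track A = 2, 6, 8, 14, 22, 36: Fibonacci-style (each term is the sum of the two before it).
Track B = 27, 64, 125, 216, 343, 512: the cubes 3³, 4³, 5³, ….
Term 24 comes from track B (its 12th entry): 2744.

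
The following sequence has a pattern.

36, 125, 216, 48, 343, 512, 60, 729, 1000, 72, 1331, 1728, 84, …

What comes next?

2197

Positions follow the repeating pattern ABB; grouping by letter gives 2 tracks.
Track A: 36, 48, 60, 72, 84 (linear: a_n = 24 + 12·n).
Track B: 125, 216, 343, 512, 729, 1000, 1331, 1728 (consecutive cubes n³ from n = 5).
Position 14 falls in track B as its term 9, giving 2197.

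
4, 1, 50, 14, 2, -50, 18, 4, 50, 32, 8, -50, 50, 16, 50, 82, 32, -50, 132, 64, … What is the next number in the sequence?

Read the sequence 3 terms at a time; column i is its own pattern.
Track A is 4, 14, 18, 32, 50, 82, 132, which is Fibonacci-style (each term is the sum of the two before it).
Track B is 1, 2, 4, 8, 16, 32, 64, which is geometric with ratio 2.
Track C is 50, -50, 50, -50, 50, -50, which is alternating ±50.
Term 21 comes from track C (its 7th entry): 50.

50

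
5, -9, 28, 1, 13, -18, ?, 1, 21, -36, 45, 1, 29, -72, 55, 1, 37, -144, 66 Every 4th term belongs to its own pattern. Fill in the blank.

36

Taking every 4th term gives 4 separate tracks.
Stream A: 5, 13, 21, 29, 37 — adding 8 each time.
Stream B: -9, -18, -36, -72, -144 — geometric with ratio 2.
Stream C: 28, ?, 45, 55, 66 — triangular numbers starting at T_7.
Stream D: 1, 1, 1, 1 — constant 1.
Filling stream C at index 2 by its rule yields 36.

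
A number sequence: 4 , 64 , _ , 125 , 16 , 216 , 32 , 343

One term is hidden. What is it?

8

Odd-indexed and even-indexed terms follow separate rules.
Track A: 4, ?, 16, 32 — powers of 2.
Track B: 64, 125, 216, 343 — consecutive cubes n³ from n = 4.
Filling track A at index 2 by its rule yields 8.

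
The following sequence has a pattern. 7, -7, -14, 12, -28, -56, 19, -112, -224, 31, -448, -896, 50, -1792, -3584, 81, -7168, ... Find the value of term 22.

212

The slot pattern repeats as ABB (period 3), so there are 2 interleaved tracks.
Track A: 7, 12, 19, 31, 50, 81 (each term equals the sum of the previous two).
Track B: -7, -14, -28, -56, -112, -224, -448, -896, -1792, -3584, -7168 (geometric with ratio 2).
Term 22 comes from track A (its 8th entry): 212.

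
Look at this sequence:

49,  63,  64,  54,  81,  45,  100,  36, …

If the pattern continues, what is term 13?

Positions 1, 3, 5, … form one subsequence and positions 2, 4, 6, … form another.
Subsequence A = 49, 64, 81, 100: consecutive squares n² from n = 7.
Subsequence B = 63, 54, 45, 36: arithmetic with common difference −9.
Term 13 comes from subsequence A (its 7th entry): 169.

169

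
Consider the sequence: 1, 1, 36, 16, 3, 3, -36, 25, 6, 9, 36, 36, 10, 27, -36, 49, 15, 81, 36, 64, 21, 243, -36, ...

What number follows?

Taking every 4th term gives 4 separate tracks.
Track A is 1, 3, 6, 10, 15, 21, which is the triangular numbers T_1, T_2, ….
Track B is 1, 3, 9, 27, 81, 243, which is powers of 3.
Track C is 36, -36, 36, -36, 36, -36, which is oscillating between 36 and -36.
Track D is 16, 25, 36, 49, 64, which is consecutive squares n² from n = 4.
Position 24 falls in track D as its term 6, giving 81.

81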